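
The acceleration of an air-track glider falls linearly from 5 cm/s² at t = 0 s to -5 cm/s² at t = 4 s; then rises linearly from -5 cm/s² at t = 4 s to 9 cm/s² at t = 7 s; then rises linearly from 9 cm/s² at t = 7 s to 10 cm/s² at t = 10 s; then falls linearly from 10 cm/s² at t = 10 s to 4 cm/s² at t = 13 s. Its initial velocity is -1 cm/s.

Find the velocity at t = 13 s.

54.5 cm/s

Δv equals the area under the a-t graph; then v = v₀ + Δv.
0–4 s: ½(5 + -5)(4) = 0 cm/s
4–7 s: ½(-5 + 9)(3) = 6 cm/s
7–10 s: ½(9 + 10)(3) = 28.5 cm/s
10–13 s: ½(10 + 4)(3) = 21 cm/s
Δv = 55.5 cm/s, so v(13) = -1 + (55.5) = 54.5 cm/s.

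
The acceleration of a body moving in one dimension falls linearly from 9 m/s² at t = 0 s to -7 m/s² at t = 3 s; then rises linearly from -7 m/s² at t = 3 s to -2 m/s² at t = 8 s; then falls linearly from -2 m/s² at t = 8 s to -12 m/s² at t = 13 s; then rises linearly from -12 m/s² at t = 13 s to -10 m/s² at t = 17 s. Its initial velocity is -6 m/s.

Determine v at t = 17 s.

-104.5 m/s

Δv equals the area under the a-t graph; then v = v₀ + Δv.
0–3 s: ½(9 + -7)(3) = 3 m/s
3–8 s: ½(-7 + -2)(5) = -22.5 m/s
8–13 s: ½(-2 + -12)(5) = -35 m/s
13–17 s: ½(-12 + -10)(4) = -44 m/s
Δv = -98.5 m/s, so v(17) = -6 + (-98.5) = -104.5 m/s.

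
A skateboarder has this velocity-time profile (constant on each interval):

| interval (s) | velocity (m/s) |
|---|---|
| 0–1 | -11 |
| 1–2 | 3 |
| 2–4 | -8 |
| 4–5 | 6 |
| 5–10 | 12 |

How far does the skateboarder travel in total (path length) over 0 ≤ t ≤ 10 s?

Total distance travelled is ∫|v| dt — sum the magnitudes of each area piece.
0–1 s: |-11| × 1 = 11 m
1–2 s: |3| × 1 = 3 m
2–4 s: |-8| × 2 = 16 m
4–5 s: |6| × 1 = 6 m
5–10 s: |12| × 5 = 60 m
Total distance = 96 m

96 m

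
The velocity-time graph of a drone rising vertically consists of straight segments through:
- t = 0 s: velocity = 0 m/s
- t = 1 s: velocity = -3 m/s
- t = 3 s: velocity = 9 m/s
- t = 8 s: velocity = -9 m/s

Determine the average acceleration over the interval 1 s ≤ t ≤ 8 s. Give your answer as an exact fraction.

Average acceleration = Δv/Δt = (-9 − -3)/(8 − 1) = -6/7 m/s².

-6/7 m/s²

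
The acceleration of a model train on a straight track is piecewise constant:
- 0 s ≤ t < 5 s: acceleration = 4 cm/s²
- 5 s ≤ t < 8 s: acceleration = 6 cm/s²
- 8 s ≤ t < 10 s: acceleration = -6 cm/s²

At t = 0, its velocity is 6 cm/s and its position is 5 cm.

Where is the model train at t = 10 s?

On each constant-a segment, Δv = aΔt and Δx = v₀Δt + ½aΔt²; chain segment to segment.
0–5 s: v starts 6 cm/s; Δx = 6·5 + ½·4·5² = 80 cm; v ends 26 cm/s.
5–8 s: v starts 26 cm/s; Δx = 26·3 + ½·6·3² = 105 cm; v ends 44 cm/s.
8–10 s: v starts 44 cm/s; Δx = 44·2 + ½·-6·2² = 76 cm; v ends 32 cm/s.
x(10) = 5 + Σ Δx = 266 cm.

266 cm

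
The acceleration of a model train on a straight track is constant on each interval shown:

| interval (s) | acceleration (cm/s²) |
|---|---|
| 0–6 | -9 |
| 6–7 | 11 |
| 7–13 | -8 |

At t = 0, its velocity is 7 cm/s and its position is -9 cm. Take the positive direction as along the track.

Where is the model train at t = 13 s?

-530.5 cm

On each constant-a segment, Δv = aΔt and Δx = v₀Δt + ½aΔt²; chain segment to segment.
0–6 s: v starts 7 cm/s; Δx = 7·6 + ½·-9·6² = -120 cm; v ends -47 cm/s.
6–7 s: v starts -47 cm/s; Δx = -47·1 + ½·11·1² = -41.5 cm; v ends -36 cm/s.
7–13 s: v starts -36 cm/s; Δx = -36·6 + ½·-8·6² = -360 cm; v ends -84 cm/s.
x(13) = -9 + Σ Δx = -530.5 cm.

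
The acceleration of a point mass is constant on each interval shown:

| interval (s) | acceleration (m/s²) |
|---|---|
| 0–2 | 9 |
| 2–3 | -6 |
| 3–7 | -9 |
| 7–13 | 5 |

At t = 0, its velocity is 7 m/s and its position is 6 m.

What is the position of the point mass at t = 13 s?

52 m

On each constant-a segment, Δv = aΔt and Δx = v₀Δt + ½aΔt²; chain segment to segment.
0–2 s: v starts 7 m/s; Δx = 7·2 + ½·9·2² = 32 m; v ends 25 m/s.
2–3 s: v starts 25 m/s; Δx = 25·1 + ½·-6·1² = 22 m; v ends 19 m/s.
3–7 s: v starts 19 m/s; Δx = 19·4 + ½·-9·4² = 4 m; v ends -17 m/s.
7–13 s: v starts -17 m/s; Δx = -17·6 + ½·5·6² = -12 m; v ends 13 m/s.
x(13) = 6 + Σ Δx = 52 m.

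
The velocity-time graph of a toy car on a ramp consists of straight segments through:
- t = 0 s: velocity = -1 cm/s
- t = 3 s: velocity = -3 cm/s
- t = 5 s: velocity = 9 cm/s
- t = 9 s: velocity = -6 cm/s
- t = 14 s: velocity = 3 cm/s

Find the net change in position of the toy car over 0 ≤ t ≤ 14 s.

-1.5 cm

Displacement is the signed area under the v-t curve.
0–3 s: ½(-1 + -3)(3) = -6 cm
3–5 s: ½(-3 + 9)(2) = 6 cm
5–9 s: ½(9 + -6)(4) = 6 cm
9–14 s: ½(-6 + 3)(5) = -7.5 cm
Net displacement = -1.5 cm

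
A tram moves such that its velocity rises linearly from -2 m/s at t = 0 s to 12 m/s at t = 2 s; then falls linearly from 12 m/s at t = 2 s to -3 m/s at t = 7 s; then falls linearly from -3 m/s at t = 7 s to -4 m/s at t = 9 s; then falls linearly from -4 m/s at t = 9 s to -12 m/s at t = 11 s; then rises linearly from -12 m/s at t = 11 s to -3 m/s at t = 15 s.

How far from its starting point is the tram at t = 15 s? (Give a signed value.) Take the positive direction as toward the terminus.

-20.5 m

Net displacement equals the area under the velocity-time graph (areas below the axis count negative).
0–2 s: ½(-2 + 12)(2) = 10 m
2–7 s: ½(12 + -3)(5) = 22.5 m
7–9 s: ½(-3 + -4)(2) = -7 m
9–11 s: ½(-4 + -12)(2) = -16 m
11–15 s: ½(-12 + -3)(4) = -30 m
Net displacement = -20.5 m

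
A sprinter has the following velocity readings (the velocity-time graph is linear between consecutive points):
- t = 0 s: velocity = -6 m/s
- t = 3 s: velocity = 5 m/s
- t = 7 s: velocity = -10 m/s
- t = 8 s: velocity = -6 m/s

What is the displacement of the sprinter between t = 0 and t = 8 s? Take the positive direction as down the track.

-19.5 m

Net displacement equals the area under the velocity-time graph (areas below the axis count negative).
0–3 s: ½(-6 + 5)(3) = -1.5 m
3–7 s: ½(5 + -10)(4) = -10 m
7–8 s: ½(-10 + -6)(1) = -8 m
Net displacement = -19.5 m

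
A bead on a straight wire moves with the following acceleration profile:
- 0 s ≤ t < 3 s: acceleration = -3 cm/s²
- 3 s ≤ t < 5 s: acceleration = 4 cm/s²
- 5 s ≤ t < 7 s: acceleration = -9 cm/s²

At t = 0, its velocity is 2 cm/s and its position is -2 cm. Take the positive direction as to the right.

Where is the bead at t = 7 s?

-31.5 cm

On each constant-a segment, Δv = aΔt and Δx = v₀Δt + ½aΔt²; chain segment to segment.
0–3 s: v starts 2 cm/s; Δx = 2·3 + ½·-3·3² = -7.5 cm; v ends -7 cm/s.
3–5 s: v starts -7 cm/s; Δx = -7·2 + ½·4·2² = -6 cm; v ends 1 cm/s.
5–7 s: v starts 1 cm/s; Δx = 1·2 + ½·-9·2² = -16 cm; v ends -17 cm/s.
x(7) = -2 + Σ Δx = -31.5 cm.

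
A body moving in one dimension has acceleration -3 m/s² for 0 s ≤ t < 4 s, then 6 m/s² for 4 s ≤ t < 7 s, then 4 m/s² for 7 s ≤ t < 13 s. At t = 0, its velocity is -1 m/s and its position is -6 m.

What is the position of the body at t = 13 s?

56 m

On each constant-a segment, Δv = aΔt and Δx = v₀Δt + ½aΔt²; chain segment to segment.
0–4 s: v starts -1 m/s; Δx = -1·4 + ½·-3·4² = -28 m; v ends -13 m/s.
4–7 s: v starts -13 m/s; Δx = -13·3 + ½·6·3² = -12 m; v ends 5 m/s.
7–13 s: v starts 5 m/s; Δx = 5·6 + ½·4·6² = 102 m; v ends 29 m/s.
x(13) = -6 + Σ Δx = 56 m.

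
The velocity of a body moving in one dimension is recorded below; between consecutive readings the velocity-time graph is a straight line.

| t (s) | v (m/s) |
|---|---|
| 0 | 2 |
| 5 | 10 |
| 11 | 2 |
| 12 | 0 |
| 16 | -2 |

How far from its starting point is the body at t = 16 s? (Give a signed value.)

63 m

Net displacement equals the area under the velocity-time graph (areas below the axis count negative).
0–5 s: ½(2 + 10)(5) = 30 m
5–11 s: ½(10 + 2)(6) = 36 m
11–12 s: ½(2 + 0)(1) = 1 m
12–16 s: ½(0 + -2)(4) = -4 m
Net displacement = 63 m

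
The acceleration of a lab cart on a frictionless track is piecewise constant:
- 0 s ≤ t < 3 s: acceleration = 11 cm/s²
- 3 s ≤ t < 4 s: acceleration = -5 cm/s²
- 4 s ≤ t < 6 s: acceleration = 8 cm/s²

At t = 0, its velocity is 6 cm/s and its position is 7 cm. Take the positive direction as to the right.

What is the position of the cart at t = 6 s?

195 cm

On each constant-a segment, Δv = aΔt and Δx = v₀Δt + ½aΔt²; chain segment to segment.
0–3 s: v starts 6 cm/s; Δx = 6·3 + ½·11·3² = 67.5 cm; v ends 39 cm/s.
3–4 s: v starts 39 cm/s; Δx = 39·1 + ½·-5·1² = 36.5 cm; v ends 34 cm/s.
4–6 s: v starts 34 cm/s; Δx = 34·2 + ½·8·2² = 84 cm; v ends 50 cm/s.
x(6) = 7 + Σ Δx = 195 cm.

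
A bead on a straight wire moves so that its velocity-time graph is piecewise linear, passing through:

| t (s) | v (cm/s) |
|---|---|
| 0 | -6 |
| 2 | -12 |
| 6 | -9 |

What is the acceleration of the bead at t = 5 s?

Acceleration is the slope of the v-t graph on 2–6 s: (-9 − -12)/(6 − 2) = 0.75 cm/s².

0.75 cm/s²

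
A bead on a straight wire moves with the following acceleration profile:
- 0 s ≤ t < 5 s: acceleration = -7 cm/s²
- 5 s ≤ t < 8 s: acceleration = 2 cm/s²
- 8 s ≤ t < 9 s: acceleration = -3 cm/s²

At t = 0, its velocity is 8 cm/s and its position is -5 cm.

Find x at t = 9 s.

-147 cm

On each constant-a segment, Δv = aΔt and Δx = v₀Δt + ½aΔt²; chain segment to segment.
0–5 s: v starts 8 cm/s; Δx = 8·5 + ½·-7·5² = -47.5 cm; v ends -27 cm/s.
5–8 s: v starts -27 cm/s; Δx = -27·3 + ½·2·3² = -72 cm; v ends -21 cm/s.
8–9 s: v starts -21 cm/s; Δx = -21·1 + ½·-3·1² = -22.5 cm; v ends -24 cm/s.
x(9) = -5 + Σ Δx = -147 cm.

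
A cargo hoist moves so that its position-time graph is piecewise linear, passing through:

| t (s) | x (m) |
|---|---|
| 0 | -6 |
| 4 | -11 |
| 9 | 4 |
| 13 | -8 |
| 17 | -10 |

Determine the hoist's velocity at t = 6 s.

Velocity is the slope of the x-t graph on 4–9 s: (4 − -11)/(9 − 4) = 3 m/s.

3 m/s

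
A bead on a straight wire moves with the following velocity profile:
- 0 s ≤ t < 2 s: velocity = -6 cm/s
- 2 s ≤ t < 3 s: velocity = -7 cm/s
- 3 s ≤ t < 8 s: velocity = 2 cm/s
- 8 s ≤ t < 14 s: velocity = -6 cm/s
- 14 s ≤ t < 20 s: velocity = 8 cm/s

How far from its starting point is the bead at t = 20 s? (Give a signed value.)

Displacement is the signed area under the v-t curve.
0–2 s: -6 × 2 = -12 cm
2–3 s: -7 × 1 = -7 cm
3–8 s: 2 × 5 = 10 cm
8–14 s: -6 × 6 = -36 cm
14–20 s: 8 × 6 = 48 cm
Net displacement = 3 cm

3 cm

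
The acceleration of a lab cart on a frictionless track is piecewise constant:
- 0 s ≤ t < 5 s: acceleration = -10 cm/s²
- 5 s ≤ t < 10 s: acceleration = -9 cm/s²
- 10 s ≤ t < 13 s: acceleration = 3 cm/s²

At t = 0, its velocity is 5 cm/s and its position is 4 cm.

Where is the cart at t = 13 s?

-690 cm

On each constant-a segment, Δv = aΔt and Δx = v₀Δt + ½aΔt²; chain segment to segment.
0–5 s: v starts 5 cm/s; Δx = 5·5 + ½·-10·5² = -100 cm; v ends -45 cm/s.
5–10 s: v starts -45 cm/s; Δx = -45·5 + ½·-9·5² = -337.5 cm; v ends -90 cm/s.
10–13 s: v starts -90 cm/s; Δx = -90·3 + ½·3·3² = -256.5 cm; v ends -81 cm/s.
x(13) = 4 + Σ Δx = -690 cm.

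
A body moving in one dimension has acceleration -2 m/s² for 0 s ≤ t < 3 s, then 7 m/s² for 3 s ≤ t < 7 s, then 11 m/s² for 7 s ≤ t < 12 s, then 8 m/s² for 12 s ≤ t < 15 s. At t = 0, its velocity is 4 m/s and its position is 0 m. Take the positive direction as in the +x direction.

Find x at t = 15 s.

597.5 m

On each constant-a segment, Δv = aΔt and Δx = v₀Δt + ½aΔt²; chain segment to segment.
0–3 s: v starts 4 m/s; Δx = 4·3 + ½·-2·3² = 3 m; v ends -2 m/s.
3–7 s: v starts -2 m/s; Δx = -2·4 + ½·7·4² = 48 m; v ends 26 m/s.
7–12 s: v starts 26 m/s; Δx = 26·5 + ½·11·5² = 267.5 m; v ends 81 m/s.
12–15 s: v starts 81 m/s; Δx = 81·3 + ½·8·3² = 279 m; v ends 105 m/s.
x(15) = 0 + Σ Δx = 597.5 m.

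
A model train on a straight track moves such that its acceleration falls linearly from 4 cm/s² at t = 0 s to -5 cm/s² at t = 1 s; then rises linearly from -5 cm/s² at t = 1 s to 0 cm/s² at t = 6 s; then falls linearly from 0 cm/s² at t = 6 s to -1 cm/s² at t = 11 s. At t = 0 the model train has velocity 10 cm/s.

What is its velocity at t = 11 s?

-5.5 cm/s

Δv equals the area under the a-t graph; then v = v₀ + Δv.
0–1 s: ½(4 + -5)(1) = -0.5 cm/s
1–6 s: ½(-5 + 0)(5) = -12.5 cm/s
6–11 s: ½(0 + -1)(5) = -2.5 cm/s
Δv = -15.5 cm/s, so v(11) = 10 + (-15.5) = -5.5 cm/s.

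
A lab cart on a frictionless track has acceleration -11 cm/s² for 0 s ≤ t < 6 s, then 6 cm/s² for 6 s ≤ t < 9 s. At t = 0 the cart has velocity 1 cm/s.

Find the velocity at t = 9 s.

Δv equals the area under the a-t graph; then v = v₀ + Δv.
0–6 s: -11 × 6 = -66 cm/s
6–9 s: 6 × 3 = 18 cm/s
Δv = -48 cm/s, so v(9) = 1 + (-48) = -47 cm/s.

-47 cm/s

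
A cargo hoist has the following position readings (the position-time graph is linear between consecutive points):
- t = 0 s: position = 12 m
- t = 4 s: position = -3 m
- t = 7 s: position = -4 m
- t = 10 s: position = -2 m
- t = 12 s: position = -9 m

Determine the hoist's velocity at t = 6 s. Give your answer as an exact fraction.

Velocity is the slope of the x-t graph on 4–7 s: (-4 − -3)/(7 − 4) = -1/3 m/s.

-1/3 m/s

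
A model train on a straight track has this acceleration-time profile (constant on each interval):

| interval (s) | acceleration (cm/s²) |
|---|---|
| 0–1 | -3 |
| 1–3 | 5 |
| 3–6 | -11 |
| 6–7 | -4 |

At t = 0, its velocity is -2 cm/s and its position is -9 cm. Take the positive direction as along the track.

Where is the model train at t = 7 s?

-77 cm

On each constant-a segment, Δv = aΔt and Δx = v₀Δt + ½aΔt²; chain segment to segment.
0–1 s: v starts -2 cm/s; Δx = -2·1 + ½·-3·1² = -3.5 cm; v ends -5 cm/s.
1–3 s: v starts -5 cm/s; Δx = -5·2 + ½·5·2² = 0 cm; v ends 5 cm/s.
3–6 s: v starts 5 cm/s; Δx = 5·3 + ½·-11·3² = -34.5 cm; v ends -28 cm/s.
6–7 s: v starts -28 cm/s; Δx = -28·1 + ½·-4·1² = -30 cm; v ends -32 cm/s.
x(7) = -9 + Σ Δx = -77 cm.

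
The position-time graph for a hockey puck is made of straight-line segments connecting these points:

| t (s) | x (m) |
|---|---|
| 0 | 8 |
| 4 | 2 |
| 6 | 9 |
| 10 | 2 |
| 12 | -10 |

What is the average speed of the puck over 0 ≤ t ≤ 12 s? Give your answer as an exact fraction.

Average speed = (total path length)/(elapsed time); on a piecewise-linear x-t graph the path length is Σ|Δx|.
0–4 s: |Δx| = |2 − 8| = 6 m
4–6 s: |Δx| = |9 − 2| = 7 m
6–10 s: |Δx| = |2 − 9| = 7 m
10–12 s: |Δx| = |-10 − 2| = 12 m
Total path = 32 m; average speed = 32/12 = 8/3 m/s.

8/3 m/s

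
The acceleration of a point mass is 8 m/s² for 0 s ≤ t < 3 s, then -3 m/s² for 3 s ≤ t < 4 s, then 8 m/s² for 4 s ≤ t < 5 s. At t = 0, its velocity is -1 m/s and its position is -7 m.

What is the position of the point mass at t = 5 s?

71.5 m

On each constant-a segment, Δv = aΔt and Δx = v₀Δt + ½aΔt²; chain segment to segment.
0–3 s: v starts -1 m/s; Δx = -1·3 + ½·8·3² = 33 m; v ends 23 m/s.
3–4 s: v starts 23 m/s; Δx = 23·1 + ½·-3·1² = 21.5 m; v ends 20 m/s.
4–5 s: v starts 20 m/s; Δx = 20·1 + ½·8·1² = 24 m; v ends 28 m/s.
x(5) = -7 + Σ Δx = 71.5 m.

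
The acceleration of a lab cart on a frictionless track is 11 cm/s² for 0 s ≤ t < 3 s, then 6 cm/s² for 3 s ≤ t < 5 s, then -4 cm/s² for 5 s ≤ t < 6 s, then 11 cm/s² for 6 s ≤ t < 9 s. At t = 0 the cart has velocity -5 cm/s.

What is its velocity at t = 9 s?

69 cm/s

Δv equals the area under the a-t graph; then v = v₀ + Δv.
0–3 s: 11 × 3 = 33 cm/s
3–5 s: 6 × 2 = 12 cm/s
5–6 s: -4 × 1 = -4 cm/s
6–9 s: 11 × 3 = 33 cm/s
Δv = 74 cm/s, so v(9) = -5 + (74) = 69 cm/s.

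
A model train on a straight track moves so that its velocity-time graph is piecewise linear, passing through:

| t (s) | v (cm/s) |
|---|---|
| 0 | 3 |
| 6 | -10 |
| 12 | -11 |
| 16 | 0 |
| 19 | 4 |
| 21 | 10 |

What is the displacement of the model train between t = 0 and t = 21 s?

-86 cm

Displacement is the signed area under the v-t curve.
0–6 s: ½(3 + -10)(6) = -21 cm
6–12 s: ½(-10 + -11)(6) = -63 cm
12–16 s: ½(-11 + 0)(4) = -22 cm
16–19 s: ½(0 + 4)(3) = 6 cm
19–21 s: ½(4 + 10)(2) = 14 cm
Net displacement = -86 cm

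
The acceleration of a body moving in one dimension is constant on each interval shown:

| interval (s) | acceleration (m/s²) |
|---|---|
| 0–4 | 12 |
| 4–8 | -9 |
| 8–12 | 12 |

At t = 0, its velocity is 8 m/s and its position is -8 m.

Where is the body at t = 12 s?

On each constant-a segment, Δv = aΔt and Δx = v₀Δt + ½aΔt²; chain segment to segment.
0–4 s: v starts 8 m/s; Δx = 8·4 + ½·12·4² = 128 m; v ends 56 m/s.
4–8 s: v starts 56 m/s; Δx = 56·4 + ½·-9·4² = 152 m; v ends 20 m/s.
8–12 s: v starts 20 m/s; Δx = 20·4 + ½·12·4² = 176 m; v ends 68 m/s.
x(12) = -8 + Σ Δx = 448 m.

448 m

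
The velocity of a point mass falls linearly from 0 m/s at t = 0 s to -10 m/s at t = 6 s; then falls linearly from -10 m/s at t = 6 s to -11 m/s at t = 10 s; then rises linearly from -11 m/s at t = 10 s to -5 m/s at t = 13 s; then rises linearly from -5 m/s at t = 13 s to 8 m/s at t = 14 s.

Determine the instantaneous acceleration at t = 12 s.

2 m/s²

Acceleration is the slope of the v-t graph on 10–13 s: (-5 − -11)/(13 − 10) = 2 m/s².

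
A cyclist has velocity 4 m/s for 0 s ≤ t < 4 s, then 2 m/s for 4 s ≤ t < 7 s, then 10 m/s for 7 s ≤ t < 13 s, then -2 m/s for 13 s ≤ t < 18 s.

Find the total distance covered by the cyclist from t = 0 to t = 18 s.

92 m

Distance (not displacement) is the total path length: add the absolute areas under v-t.
0–4 s: |4| × 4 = 16 m
4–7 s: |2| × 3 = 6 m
7–13 s: |10| × 6 = 60 m
13–18 s: |-2| × 5 = 10 m
Total distance = 92 m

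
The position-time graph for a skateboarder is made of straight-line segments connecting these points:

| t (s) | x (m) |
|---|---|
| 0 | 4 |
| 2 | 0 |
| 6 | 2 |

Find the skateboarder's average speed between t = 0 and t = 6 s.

Average speed = (total path length)/(elapsed time); on a piecewise-linear x-t graph the path length is Σ|Δx|.
0–2 s: |Δx| = |0 − 4| = 4 m
2–6 s: |Δx| = |2 − 0| = 2 m
Total path = 6 m; average speed = 6/6 = 1 m/s.

1 m/s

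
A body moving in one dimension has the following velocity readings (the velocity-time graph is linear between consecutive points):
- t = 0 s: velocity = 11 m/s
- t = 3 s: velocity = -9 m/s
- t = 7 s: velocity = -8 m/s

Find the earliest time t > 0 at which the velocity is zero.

t = 1.65 s

v changes sign on 0–3 s (from 11 to -9); the graph is linear there, so v = 0 at t = 0 + (-11)·(3 − 0)/(-9 − 11) = 1.65 s.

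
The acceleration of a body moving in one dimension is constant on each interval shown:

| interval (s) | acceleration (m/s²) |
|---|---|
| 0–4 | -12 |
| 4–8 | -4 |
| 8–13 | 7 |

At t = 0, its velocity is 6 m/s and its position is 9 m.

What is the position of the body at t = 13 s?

-465.5 m

On each constant-a segment, Δv = aΔt and Δx = v₀Δt + ½aΔt²; chain segment to segment.
0–4 s: v starts 6 m/s; Δx = 6·4 + ½·-12·4² = -72 m; v ends -42 m/s.
4–8 s: v starts -42 m/s; Δx = -42·4 + ½·-4·4² = -200 m; v ends -58 m/s.
8–13 s: v starts -58 m/s; Δx = -58·5 + ½·7·5² = -202.5 m; v ends -23 m/s.
x(13) = 9 + Σ Δx = -465.5 m.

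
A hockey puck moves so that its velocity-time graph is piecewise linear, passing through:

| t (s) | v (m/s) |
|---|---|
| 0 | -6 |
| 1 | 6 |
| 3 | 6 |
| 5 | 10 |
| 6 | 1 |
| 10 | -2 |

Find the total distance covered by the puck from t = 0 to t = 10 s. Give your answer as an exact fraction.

Distance (not displacement) is the total path length: add the absolute areas under v-t.
0–1 s: v = 0 at t = 0.5 s; triangle areas 1.5 + 1.5 = 3 m
1–3 s: |6| × 2 = 12 m
3–5 s: |½(6 + 10)(2)| = 16 m
5–6 s: |½(10 + 1)(1)| = 5.5 m
6–10 s: v = 0 at t = 22/3 s; triangle areas 2/3 + 8/3 = 10/3 m
Total distance = 239/6 m

239/6 m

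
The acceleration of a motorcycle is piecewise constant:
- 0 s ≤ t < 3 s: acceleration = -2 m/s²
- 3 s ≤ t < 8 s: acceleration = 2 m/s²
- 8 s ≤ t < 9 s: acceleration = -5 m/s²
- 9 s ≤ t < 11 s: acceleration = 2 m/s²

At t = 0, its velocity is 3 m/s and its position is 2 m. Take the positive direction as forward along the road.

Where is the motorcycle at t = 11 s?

24.5 m

On each constant-a segment, Δv = aΔt and Δx = v₀Δt + ½aΔt²; chain segment to segment.
0–3 s: v starts 3 m/s; Δx = 3·3 + ½·-2·3² = 0 m; v ends -3 m/s.
3–8 s: v starts -3 m/s; Δx = -3·5 + ½·2·5² = 10 m; v ends 7 m/s.
8–9 s: v starts 7 m/s; Δx = 7·1 + ½·-5·1² = 4.5 m; v ends 2 m/s.
9–11 s: v starts 2 m/s; Δx = 2·2 + ½·2·2² = 8 m; v ends 6 m/s.
x(11) = 2 + Σ Δx = 24.5 m.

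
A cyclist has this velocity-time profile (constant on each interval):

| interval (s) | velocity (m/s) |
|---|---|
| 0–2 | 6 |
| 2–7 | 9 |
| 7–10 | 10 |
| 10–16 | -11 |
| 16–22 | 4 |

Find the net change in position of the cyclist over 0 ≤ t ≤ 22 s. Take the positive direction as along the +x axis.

Net displacement equals the area under the velocity-time graph (areas below the axis count negative).
0–2 s: 6 × 2 = 12 m
2–7 s: 9 × 5 = 45 m
7–10 s: 10 × 3 = 30 m
10–16 s: -11 × 6 = -66 m
16–22 s: 4 × 6 = 24 m
Net displacement = 45 m

45 m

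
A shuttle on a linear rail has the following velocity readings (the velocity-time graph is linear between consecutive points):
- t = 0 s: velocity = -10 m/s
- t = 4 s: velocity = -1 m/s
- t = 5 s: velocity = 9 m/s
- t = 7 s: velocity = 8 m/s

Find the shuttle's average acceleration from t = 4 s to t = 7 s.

3 m/s²

Average acceleration = Δv/Δt = (8 − -1)/(7 − 4) = 3 m/s².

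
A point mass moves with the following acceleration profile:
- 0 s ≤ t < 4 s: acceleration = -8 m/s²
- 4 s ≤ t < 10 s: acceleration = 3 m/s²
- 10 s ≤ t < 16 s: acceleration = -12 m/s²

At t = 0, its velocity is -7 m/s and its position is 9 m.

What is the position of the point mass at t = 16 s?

-605 m

On each constant-a segment, Δv = aΔt and Δx = v₀Δt + ½aΔt²; chain segment to segment.
0–4 s: v starts -7 m/s; Δx = -7·4 + ½·-8·4² = -92 m; v ends -39 m/s.
4–10 s: v starts -39 m/s; Δx = -39·6 + ½·3·6² = -180 m; v ends -21 m/s.
10–16 s: v starts -21 m/s; Δx = -21·6 + ½·-12·6² = -342 m; v ends -93 m/s.
x(16) = 9 + Σ Δx = -605 m.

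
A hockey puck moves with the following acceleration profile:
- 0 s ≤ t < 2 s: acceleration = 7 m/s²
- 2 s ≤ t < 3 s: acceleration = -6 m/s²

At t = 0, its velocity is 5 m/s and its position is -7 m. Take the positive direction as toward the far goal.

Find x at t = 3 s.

On each constant-a segment, Δv = aΔt and Δx = v₀Δt + ½aΔt²; chain segment to segment.
0–2 s: v starts 5 m/s; Δx = 5·2 + ½·7·2² = 24 m; v ends 19 m/s.
2–3 s: v starts 19 m/s; Δx = 19·1 + ½·-6·1² = 16 m; v ends 13 m/s.
x(3) = -7 + Σ Δx = 33 m.

33 m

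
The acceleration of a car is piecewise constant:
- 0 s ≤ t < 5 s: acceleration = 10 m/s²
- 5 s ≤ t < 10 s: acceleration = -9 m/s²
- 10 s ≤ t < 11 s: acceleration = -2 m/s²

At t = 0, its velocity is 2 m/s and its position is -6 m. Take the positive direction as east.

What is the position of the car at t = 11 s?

282.5 m

On each constant-a segment, Δv = aΔt and Δx = v₀Δt + ½aΔt²; chain segment to segment.
0–5 s: v starts 2 m/s; Δx = 2·5 + ½·10·5² = 135 m; v ends 52 m/s.
5–10 s: v starts 52 m/s; Δx = 52·5 + ½·-9·5² = 147.5 m; v ends 7 m/s.
10–11 s: v starts 7 m/s; Δx = 7·1 + ½·-2·1² = 6 m; v ends 5 m/s.
x(11) = -6 + Σ Δx = 282.5 m.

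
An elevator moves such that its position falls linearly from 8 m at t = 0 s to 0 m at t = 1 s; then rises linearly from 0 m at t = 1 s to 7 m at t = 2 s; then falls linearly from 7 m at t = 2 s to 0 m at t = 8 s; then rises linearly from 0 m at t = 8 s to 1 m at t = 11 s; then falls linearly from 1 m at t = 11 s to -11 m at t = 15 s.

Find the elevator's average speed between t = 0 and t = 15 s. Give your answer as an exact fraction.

Average speed = (total path length)/(elapsed time); on a piecewise-linear x-t graph the path length is Σ|Δx|.
0–1 s: |Δx| = |0 − 8| = 8 m
1–2 s: |Δx| = |7 − 0| = 7 m
2–8 s: |Δx| = |0 − 7| = 7 m
8–11 s: |Δx| = |1 − 0| = 1 m
11–15 s: |Δx| = |-11 − 1| = 12 m
Total path = 35 m; average speed = 35/15 = 7/3 m/s.

7/3 m/s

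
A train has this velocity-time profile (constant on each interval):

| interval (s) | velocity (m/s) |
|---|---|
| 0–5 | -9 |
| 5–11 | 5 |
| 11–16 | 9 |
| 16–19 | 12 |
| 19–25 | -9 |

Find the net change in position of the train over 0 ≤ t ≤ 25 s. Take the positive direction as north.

12 m

Net displacement equals the area under the velocity-time graph (areas below the axis count negative).
0–5 s: -9 × 5 = -45 m
5–11 s: 5 × 6 = 30 m
11–16 s: 9 × 5 = 45 m
16–19 s: 12 × 3 = 36 m
19–25 s: -9 × 6 = -54 m
Net displacement = 12 m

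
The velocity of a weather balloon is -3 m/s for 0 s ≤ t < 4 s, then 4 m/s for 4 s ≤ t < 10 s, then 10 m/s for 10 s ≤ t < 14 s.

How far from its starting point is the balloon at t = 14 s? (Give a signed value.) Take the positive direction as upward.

Displacement is the signed area under the v-t curve.
0–4 s: -3 × 4 = -12 m
4–10 s: 4 × 6 = 24 m
10–14 s: 10 × 4 = 40 m
Net displacement = 52 m

52 m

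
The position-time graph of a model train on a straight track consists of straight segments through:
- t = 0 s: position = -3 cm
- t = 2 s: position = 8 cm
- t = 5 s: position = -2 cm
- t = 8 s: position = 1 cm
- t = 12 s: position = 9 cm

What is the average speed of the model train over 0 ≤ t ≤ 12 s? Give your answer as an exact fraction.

8/3 cm/s

Average speed = (total path length)/(elapsed time); on a piecewise-linear x-t graph the path length is Σ|Δx|.
0–2 s: |Δx| = |8 − -3| = 11 cm
2–5 s: |Δx| = |-2 − 8| = 10 cm
5–8 s: |Δx| = |1 − -2| = 3 cm
8–12 s: |Δx| = |9 − 1| = 8 cm
Total path = 32 cm; average speed = 32/12 = 8/3 cm/s.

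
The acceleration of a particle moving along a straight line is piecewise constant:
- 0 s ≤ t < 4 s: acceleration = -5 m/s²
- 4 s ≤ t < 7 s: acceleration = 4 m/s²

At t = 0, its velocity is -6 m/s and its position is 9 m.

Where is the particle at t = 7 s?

-115 m

On each constant-a segment, Δv = aΔt and Δx = v₀Δt + ½aΔt²; chain segment to segment.
0–4 s: v starts -6 m/s; Δx = -6·4 + ½·-5·4² = -64 m; v ends -26 m/s.
4–7 s: v starts -26 m/s; Δx = -26·3 + ½·4·3² = -60 m; v ends -14 m/s.
x(7) = 9 + Σ Δx = -115 m.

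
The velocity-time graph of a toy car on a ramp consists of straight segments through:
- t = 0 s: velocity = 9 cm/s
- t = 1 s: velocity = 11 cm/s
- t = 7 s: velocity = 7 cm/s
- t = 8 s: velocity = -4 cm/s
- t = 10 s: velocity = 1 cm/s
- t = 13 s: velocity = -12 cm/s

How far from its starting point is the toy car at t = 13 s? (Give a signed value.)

Net displacement equals the area under the velocity-time graph (areas below the axis count negative).
0–1 s: ½(9 + 11)(1) = 10 cm
1–7 s: ½(11 + 7)(6) = 54 cm
7–8 s: ½(7 + -4)(1) = 1.5 cm
8–10 s: ½(-4 + 1)(2) = -3 cm
10–13 s: ½(1 + -12)(3) = -16.5 cm
Net displacement = 46 cm

46 cm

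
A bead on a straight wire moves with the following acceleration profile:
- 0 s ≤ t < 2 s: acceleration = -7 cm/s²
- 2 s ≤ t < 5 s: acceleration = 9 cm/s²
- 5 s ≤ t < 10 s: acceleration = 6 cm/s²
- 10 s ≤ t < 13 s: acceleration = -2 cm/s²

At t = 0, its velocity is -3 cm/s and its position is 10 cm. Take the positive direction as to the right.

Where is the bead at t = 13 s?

On each constant-a segment, Δv = aΔt and Δx = v₀Δt + ½aΔt²; chain segment to segment.
0–2 s: v starts -3 cm/s; Δx = -3·2 + ½·-7·2² = -20 cm; v ends -17 cm/s.
2–5 s: v starts -17 cm/s; Δx = -17·3 + ½·9·3² = -10.5 cm; v ends 10 cm/s.
5–10 s: v starts 10 cm/s; Δx = 10·5 + ½·6·5² = 125 cm; v ends 40 cm/s.
10–13 s: v starts 40 cm/s; Δx = 40·3 + ½·-2·3² = 111 cm; v ends 34 cm/s.
x(13) = 10 + Σ Δx = 215.5 cm.

215.5 cm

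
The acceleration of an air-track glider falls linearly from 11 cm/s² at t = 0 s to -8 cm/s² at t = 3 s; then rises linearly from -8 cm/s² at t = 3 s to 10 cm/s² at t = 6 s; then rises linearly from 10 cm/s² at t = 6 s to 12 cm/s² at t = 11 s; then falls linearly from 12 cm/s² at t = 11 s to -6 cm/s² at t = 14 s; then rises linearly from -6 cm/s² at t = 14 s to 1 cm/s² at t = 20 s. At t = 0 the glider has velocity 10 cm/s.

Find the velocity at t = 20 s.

Δv equals the area under the a-t graph; then v = v₀ + Δv.
0–3 s: ½(11 + -8)(3) = 4.5 cm/s
3–6 s: ½(-8 + 10)(3) = 3 cm/s
6–11 s: ½(10 + 12)(5) = 55 cm/s
11–14 s: ½(12 + -6)(3) = 9 cm/s
14–20 s: ½(-6 + 1)(6) = -15 cm/s
Δv = 56.5 cm/s, so v(20) = 10 + (56.5) = 66.5 cm/s.

66.5 cm/s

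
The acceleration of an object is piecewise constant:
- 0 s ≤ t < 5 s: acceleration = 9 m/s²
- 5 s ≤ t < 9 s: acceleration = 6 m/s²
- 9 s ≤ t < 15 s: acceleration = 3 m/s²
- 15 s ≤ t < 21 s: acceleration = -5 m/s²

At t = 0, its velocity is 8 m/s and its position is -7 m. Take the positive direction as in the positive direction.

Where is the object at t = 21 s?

1401.5 m

On each constant-a segment, Δv = aΔt and Δx = v₀Δt + ½aΔt²; chain segment to segment.
0–5 s: v starts 8 m/s; Δx = 8·5 + ½·9·5² = 152.5 m; v ends 53 m/s.
5–9 s: v starts 53 m/s; Δx = 53·4 + ½·6·4² = 260 m; v ends 77 m/s.
9–15 s: v starts 77 m/s; Δx = 77·6 + ½·3·6² = 516 m; v ends 95 m/s.
15–21 s: v starts 95 m/s; Δx = 95·6 + ½·-5·6² = 480 m; v ends 65 m/s.
x(21) = -7 + Σ Δx = 1401.5 m.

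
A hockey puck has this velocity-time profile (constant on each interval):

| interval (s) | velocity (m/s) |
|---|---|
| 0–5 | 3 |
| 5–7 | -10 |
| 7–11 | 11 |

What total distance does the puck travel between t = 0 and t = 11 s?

Distance (not displacement) is the total path length: add the absolute areas under v-t.
0–5 s: |3| × 5 = 15 m
5–7 s: |-10| × 2 = 20 m
7–11 s: |11| × 4 = 44 m
Total distance = 79 m

79 m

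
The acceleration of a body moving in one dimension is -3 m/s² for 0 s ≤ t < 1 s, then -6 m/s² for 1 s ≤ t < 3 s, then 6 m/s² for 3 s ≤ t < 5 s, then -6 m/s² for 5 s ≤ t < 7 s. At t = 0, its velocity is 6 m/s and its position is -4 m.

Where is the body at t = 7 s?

-17.5 m

On each constant-a segment, Δv = aΔt and Δx = v₀Δt + ½aΔt²; chain segment to segment.
0–1 s: v starts 6 m/s; Δx = 6·1 + ½·-3·1² = 4.5 m; v ends 3 m/s.
1–3 s: v starts 3 m/s; Δx = 3·2 + ½·-6·2² = -6 m; v ends -9 m/s.
3–5 s: v starts -9 m/s; Δx = -9·2 + ½·6·2² = -6 m; v ends 3 m/s.
5–7 s: v starts 3 m/s; Δx = 3·2 + ½·-6·2² = -6 m; v ends -9 m/s.
x(7) = -4 + Σ Δx = -17.5 m.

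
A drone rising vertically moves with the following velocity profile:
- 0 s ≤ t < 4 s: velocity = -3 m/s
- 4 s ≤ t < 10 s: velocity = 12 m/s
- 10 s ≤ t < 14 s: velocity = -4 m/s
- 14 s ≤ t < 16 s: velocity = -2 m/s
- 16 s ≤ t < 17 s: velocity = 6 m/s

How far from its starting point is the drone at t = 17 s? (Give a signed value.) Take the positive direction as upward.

Displacement is the signed area under the v-t curve.
0–4 s: -3 × 4 = -12 m
4–10 s: 12 × 6 = 72 m
10–14 s: -4 × 4 = -16 m
14–16 s: -2 × 2 = -4 m
16–17 s: 6 × 1 = 6 m
Net displacement = 46 m

46 m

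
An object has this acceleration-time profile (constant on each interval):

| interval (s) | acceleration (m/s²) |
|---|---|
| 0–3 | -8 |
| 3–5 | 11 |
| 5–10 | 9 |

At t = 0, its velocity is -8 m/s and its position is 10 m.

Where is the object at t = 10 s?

-29.5 m

On each constant-a segment, Δv = aΔt and Δx = v₀Δt + ½aΔt²; chain segment to segment.
0–3 s: v starts -8 m/s; Δx = -8·3 + ½·-8·3² = -60 m; v ends -32 m/s.
3–5 s: v starts -32 m/s; Δx = -32·2 + ½·11·2² = -42 m; v ends -10 m/s.
5–10 s: v starts -10 m/s; Δx = -10·5 + ½·9·5² = 62.5 m; v ends 35 m/s.
x(10) = 10 + Σ Δx = -29.5 m.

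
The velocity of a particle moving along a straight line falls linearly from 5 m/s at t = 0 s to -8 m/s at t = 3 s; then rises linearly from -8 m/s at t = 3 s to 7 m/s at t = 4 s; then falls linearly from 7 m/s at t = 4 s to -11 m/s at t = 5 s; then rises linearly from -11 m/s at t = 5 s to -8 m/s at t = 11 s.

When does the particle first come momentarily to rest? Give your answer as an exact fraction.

v changes sign on 0–3 s (from 5 to -8); the graph is linear there, so v = 0 at t = 0 + (-5)·(3 − 0)/(-8 − 5) = 15/13 s.

t = 15/13 s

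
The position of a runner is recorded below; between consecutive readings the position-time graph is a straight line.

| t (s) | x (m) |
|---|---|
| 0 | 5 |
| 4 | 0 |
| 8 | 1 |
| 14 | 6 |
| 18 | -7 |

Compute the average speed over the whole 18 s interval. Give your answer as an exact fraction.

Average speed = (total path length)/(elapsed time); on a piecewise-linear x-t graph the path length is Σ|Δx|.
0–4 s: |Δx| = |0 − 5| = 5 m
4–8 s: |Δx| = |1 − 0| = 1 m
8–14 s: |Δx| = |6 − 1| = 5 m
14–18 s: |Δx| = |-7 − 6| = 13 m
Total path = 24 m; average speed = 24/18 = 4/3 m/s.

4/3 m/s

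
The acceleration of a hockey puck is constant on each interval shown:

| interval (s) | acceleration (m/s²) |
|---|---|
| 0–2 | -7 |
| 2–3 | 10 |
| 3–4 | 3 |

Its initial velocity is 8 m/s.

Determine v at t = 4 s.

Δv equals the area under the a-t graph; then v = v₀ + Δv.
0–2 s: -7 × 2 = -14 m/s
2–3 s: 10 × 1 = 10 m/s
3–4 s: 3 × 1 = 3 m/s
Δv = -1 m/s, so v(4) = 8 + (-1) = 7 m/s.

7 m/s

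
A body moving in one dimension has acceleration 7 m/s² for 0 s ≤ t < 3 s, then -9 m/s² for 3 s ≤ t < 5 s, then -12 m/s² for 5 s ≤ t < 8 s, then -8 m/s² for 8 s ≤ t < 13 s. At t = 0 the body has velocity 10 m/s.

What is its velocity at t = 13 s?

-63 m/s

Δv equals the area under the a-t graph; then v = v₀ + Δv.
0–3 s: 7 × 3 = 21 m/s
3–5 s: -9 × 2 = -18 m/s
5–8 s: -12 × 3 = -36 m/s
8–13 s: -8 × 5 = -40 m/s
Δv = -73 m/s, so v(13) = 10 + (-73) = -63 m/s.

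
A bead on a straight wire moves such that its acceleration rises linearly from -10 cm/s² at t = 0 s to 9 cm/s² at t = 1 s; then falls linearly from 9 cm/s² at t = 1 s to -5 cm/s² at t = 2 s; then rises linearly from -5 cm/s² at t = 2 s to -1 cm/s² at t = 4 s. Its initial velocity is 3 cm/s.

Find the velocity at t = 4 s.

Δv equals the area under the a-t graph; then v = v₀ + Δv.
0–1 s: ½(-10 + 9)(1) = -0.5 cm/s
1–2 s: ½(9 + -5)(1) = 2 cm/s
2–4 s: ½(-5 + -1)(2) = -6 cm/s
Δv = -4.5 cm/s, so v(4) = 3 + (-4.5) = -1.5 cm/s.

-1.5 cm/s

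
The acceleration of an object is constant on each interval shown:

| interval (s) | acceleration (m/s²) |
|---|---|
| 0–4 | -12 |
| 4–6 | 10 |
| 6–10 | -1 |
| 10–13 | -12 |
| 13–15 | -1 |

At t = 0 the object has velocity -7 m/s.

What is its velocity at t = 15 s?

Δv equals the area under the a-t graph; then v = v₀ + Δv.
0–4 s: -12 × 4 = -48 m/s
4–6 s: 10 × 2 = 20 m/s
6–10 s: -1 × 4 = -4 m/s
10–13 s: -12 × 3 = -36 m/s
13–15 s: -1 × 2 = -2 m/s
Δv = -70 m/s, so v(15) = -7 + (-70) = -77 m/s.

-77 m/s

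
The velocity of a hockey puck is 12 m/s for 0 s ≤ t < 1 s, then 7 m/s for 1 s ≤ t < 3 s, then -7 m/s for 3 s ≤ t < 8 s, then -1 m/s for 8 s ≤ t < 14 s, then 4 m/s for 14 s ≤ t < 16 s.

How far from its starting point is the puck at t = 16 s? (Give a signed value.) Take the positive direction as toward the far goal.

Displacement is the signed area under the v-t curve.
0–1 s: 12 × 1 = 12 m
1–3 s: 7 × 2 = 14 m
3–8 s: -7 × 5 = -35 m
8–14 s: -1 × 6 = -6 m
14–16 s: 4 × 2 = 8 m
Net displacement = -7 m

-7 m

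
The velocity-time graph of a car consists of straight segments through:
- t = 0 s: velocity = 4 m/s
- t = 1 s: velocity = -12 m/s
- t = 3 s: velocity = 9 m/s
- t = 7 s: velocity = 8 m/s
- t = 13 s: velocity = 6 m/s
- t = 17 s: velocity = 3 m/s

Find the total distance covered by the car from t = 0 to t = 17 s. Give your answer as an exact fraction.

Total distance travelled is ∫|v| dt — sum the magnitudes of each area piece.
0–1 s: v = 0 at t = 0.25 s; triangle areas 0.5 + 4.5 = 5 m
1–3 s: v = 0 at t = 15/7 s; triangle areas 48/7 + 27/7 = 75/7 m
3–7 s: |½(9 + 8)(4)| = 34 m
7–13 s: |½(8 + 6)(6)| = 42 m
13–17 s: |½(6 + 3)(4)| = 18 m
Total distance = 768/7 m

768/7 m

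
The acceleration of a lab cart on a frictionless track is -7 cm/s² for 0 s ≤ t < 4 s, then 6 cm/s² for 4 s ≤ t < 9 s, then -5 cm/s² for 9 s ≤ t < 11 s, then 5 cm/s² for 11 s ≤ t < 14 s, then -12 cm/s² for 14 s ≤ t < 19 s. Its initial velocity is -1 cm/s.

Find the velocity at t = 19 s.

Δv equals the area under the a-t graph; then v = v₀ + Δv.
0–4 s: -7 × 4 = -28 cm/s
4–9 s: 6 × 5 = 30 cm/s
9–11 s: -5 × 2 = -10 cm/s
11–14 s: 5 × 3 = 15 cm/s
14–19 s: -12 × 5 = -60 cm/s
Δv = -53 cm/s, so v(19) = -1 + (-53) = -54 cm/s.

-54 cm/s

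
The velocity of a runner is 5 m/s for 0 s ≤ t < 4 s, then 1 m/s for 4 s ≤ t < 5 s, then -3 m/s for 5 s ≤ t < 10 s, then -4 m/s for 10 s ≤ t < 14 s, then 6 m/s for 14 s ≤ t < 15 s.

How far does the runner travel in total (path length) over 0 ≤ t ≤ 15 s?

58 m

Distance (not displacement) is the total path length: add the absolute areas under v-t.
0–4 s: |5| × 4 = 20 m
4–5 s: |1| × 1 = 1 m
5–10 s: |-3| × 5 = 15 m
10–14 s: |-4| × 4 = 16 m
14–15 s: |6| × 1 = 6 m
Total distance = 58 m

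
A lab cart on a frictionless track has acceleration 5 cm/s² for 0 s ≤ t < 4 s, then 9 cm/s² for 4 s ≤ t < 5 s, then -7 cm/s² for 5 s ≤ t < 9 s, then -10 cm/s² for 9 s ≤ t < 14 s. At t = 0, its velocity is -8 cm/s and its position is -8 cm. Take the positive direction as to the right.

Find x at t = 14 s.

-115.5 cm

On each constant-a segment, Δv = aΔt and Δx = v₀Δt + ½aΔt²; chain segment to segment.
0–4 s: v starts -8 cm/s; Δx = -8·4 + ½·5·4² = 8 cm; v ends 12 cm/s.
4–5 s: v starts 12 cm/s; Δx = 12·1 + ½·9·1² = 16.5 cm; v ends 21 cm/s.
5–9 s: v starts 21 cm/s; Δx = 21·4 + ½·-7·4² = 28 cm; v ends -7 cm/s.
9–14 s: v starts -7 cm/s; Δx = -7·5 + ½·-10·5² = -160 cm; v ends -57 cm/s.
x(14) = -8 + Σ Δx = -115.5 cm.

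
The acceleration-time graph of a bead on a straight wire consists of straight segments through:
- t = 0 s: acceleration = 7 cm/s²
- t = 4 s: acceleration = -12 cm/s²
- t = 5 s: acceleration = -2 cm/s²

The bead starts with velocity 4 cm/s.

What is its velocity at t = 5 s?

-13 cm/s

Δv equals the area under the a-t graph; then v = v₀ + Δv.
0–4 s: ½(7 + -12)(4) = -10 cm/s
4–5 s: ½(-12 + -2)(1) = -7 cm/s
Δv = -17 cm/s, so v(5) = 4 + (-17) = -13 cm/s.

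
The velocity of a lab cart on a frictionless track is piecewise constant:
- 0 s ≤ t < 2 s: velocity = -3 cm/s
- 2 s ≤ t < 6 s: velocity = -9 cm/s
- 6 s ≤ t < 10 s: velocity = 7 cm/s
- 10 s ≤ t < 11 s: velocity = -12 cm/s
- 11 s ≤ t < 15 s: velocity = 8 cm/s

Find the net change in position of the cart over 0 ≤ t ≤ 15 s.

6 cm

Net displacement equals the area under the velocity-time graph (areas below the axis count negative).
0–2 s: -3 × 2 = -6 cm
2–6 s: -9 × 4 = -36 cm
6–10 s: 7 × 4 = 28 cm
10–11 s: -12 × 1 = -12 cm
11–15 s: 8 × 4 = 32 cm
Net displacement = 6 cm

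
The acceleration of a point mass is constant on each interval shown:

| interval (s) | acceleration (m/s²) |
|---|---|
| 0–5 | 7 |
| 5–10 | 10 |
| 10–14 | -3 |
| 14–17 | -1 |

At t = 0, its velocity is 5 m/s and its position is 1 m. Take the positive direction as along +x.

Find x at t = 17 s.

1004 m

On each constant-a segment, Δv = aΔt and Δx = v₀Δt + ½aΔt²; chain segment to segment.
0–5 s: v starts 5 m/s; Δx = 5·5 + ½·7·5² = 112.5 m; v ends 40 m/s.
5–10 s: v starts 40 m/s; Δx = 40·5 + ½·10·5² = 325 m; v ends 90 m/s.
10–14 s: v starts 90 m/s; Δx = 90·4 + ½·-3·4² = 336 m; v ends 78 m/s.
14–17 s: v starts 78 m/s; Δx = 78·3 + ½·-1·3² = 229.5 m; v ends 75 m/s.
x(17) = 1 + Σ Δx = 1004 m.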